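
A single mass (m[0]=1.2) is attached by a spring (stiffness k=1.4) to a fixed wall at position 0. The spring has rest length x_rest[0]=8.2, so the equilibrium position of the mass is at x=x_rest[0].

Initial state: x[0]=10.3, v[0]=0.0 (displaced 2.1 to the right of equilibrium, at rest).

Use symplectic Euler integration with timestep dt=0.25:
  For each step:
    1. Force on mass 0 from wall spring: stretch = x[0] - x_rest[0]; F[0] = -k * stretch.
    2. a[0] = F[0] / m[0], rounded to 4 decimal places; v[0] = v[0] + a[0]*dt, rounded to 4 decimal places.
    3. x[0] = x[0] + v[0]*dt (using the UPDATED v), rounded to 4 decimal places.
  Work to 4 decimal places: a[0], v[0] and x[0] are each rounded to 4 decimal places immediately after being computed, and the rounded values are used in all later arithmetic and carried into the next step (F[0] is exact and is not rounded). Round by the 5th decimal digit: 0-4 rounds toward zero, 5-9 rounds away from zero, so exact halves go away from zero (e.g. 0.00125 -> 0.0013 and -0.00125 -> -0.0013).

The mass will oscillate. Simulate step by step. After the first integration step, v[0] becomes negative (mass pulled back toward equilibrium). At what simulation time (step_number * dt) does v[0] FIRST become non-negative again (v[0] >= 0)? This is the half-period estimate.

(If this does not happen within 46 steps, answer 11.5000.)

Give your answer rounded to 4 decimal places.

Step 0: x=[10.3000] v=[0.0000]
Step 1: x=[10.1469] v=[-0.6125]
Step 2: x=[9.8518] v=[-1.1804]
Step 3: x=[9.4363] v=[-1.6622]
Step 4: x=[8.9306] v=[-2.0228]
Step 5: x=[8.3716] v=[-2.2359]
Step 6: x=[7.8001] v=[-2.2860]
Step 7: x=[7.2578] v=[-2.1694]
Step 8: x=[6.7842] v=[-1.8946]
Step 9: x=[6.4138] v=[-1.4817]
Step 10: x=[6.1736] v=[-0.9607]
Step 11: x=[6.0812] v=[-0.3697]
Step 12: x=[6.1433] v=[0.2483]
First v>=0 after going negative at step 12, time=3.0000

Answer: 3.0000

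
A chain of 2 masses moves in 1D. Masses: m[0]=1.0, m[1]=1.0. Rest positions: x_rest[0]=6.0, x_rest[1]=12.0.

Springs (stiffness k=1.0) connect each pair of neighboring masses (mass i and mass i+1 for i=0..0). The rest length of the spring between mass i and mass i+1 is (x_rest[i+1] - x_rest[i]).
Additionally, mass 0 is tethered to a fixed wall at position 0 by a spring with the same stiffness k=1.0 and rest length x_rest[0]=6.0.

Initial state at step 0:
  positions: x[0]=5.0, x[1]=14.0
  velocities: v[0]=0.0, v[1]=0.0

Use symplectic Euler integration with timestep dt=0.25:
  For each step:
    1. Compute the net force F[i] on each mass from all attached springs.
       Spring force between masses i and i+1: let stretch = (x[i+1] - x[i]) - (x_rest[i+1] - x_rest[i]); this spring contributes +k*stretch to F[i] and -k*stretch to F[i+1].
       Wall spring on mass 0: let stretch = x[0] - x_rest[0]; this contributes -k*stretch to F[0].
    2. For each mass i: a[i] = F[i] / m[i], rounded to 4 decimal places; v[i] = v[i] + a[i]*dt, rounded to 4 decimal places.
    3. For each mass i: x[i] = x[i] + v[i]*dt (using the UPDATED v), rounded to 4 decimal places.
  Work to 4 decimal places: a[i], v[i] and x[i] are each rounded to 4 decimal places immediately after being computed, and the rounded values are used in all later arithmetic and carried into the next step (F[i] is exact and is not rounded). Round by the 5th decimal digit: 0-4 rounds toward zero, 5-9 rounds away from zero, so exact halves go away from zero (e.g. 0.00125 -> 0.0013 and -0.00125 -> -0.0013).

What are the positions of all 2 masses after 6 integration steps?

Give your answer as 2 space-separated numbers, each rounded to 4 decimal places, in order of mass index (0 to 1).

Step 0: x=[5.0000 14.0000] v=[0.0000 0.0000]
Step 1: x=[5.2500 13.8125] v=[1.0000 -0.7500]
Step 2: x=[5.7070 13.4649] v=[1.8281 -1.3906]
Step 3: x=[6.2922 13.0074] v=[2.3408 -1.8301]
Step 4: x=[6.9039 12.5052] v=[2.4466 -2.0089]
Step 5: x=[7.4342 12.0279] v=[2.1210 -1.9092]
Step 6: x=[7.7869 11.6385] v=[1.4109 -1.5576]

Answer: 7.7869 11.6385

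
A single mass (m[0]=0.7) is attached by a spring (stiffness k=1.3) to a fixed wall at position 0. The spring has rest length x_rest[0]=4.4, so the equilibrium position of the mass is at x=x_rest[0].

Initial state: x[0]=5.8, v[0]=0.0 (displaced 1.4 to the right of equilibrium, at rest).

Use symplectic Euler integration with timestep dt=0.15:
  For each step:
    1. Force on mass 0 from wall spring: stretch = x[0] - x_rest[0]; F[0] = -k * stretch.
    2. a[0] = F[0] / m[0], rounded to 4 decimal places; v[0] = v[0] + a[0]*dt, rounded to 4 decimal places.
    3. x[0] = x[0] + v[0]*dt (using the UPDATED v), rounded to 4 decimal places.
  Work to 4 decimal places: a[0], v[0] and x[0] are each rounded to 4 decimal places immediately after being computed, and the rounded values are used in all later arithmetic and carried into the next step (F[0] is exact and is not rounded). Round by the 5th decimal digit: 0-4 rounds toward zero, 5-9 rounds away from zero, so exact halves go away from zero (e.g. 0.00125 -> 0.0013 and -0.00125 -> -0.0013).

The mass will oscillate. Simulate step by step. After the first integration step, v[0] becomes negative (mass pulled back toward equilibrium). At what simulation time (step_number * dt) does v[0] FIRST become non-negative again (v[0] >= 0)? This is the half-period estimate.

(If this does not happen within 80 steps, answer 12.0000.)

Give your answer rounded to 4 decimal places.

Step 0: x=[5.8000] v=[0.0000]
Step 1: x=[5.7415] v=[-0.3900]
Step 2: x=[5.6269] v=[-0.7637]
Step 3: x=[5.4611] v=[-1.1055]
Step 4: x=[5.2509] v=[-1.4011]
Step 5: x=[5.0052] v=[-1.6381]
Step 6: x=[4.7342] v=[-1.8067]
Step 7: x=[4.4492] v=[-1.8998]
Step 8: x=[4.1622] v=[-1.9135]
Step 9: x=[3.8851] v=[-1.8473]
Step 10: x=[3.6295] v=[-1.7039]
Step 11: x=[3.4061] v=[-1.4893]
Step 12: x=[3.2242] v=[-1.2124]
Step 13: x=[3.0915] v=[-0.8849]
Step 14: x=[3.0134] v=[-0.5204]
Step 15: x=[2.9933] v=[-0.1341]
Step 16: x=[3.0320] v=[0.2578]
First v>=0 after going negative at step 16, time=2.4000

Answer: 2.4000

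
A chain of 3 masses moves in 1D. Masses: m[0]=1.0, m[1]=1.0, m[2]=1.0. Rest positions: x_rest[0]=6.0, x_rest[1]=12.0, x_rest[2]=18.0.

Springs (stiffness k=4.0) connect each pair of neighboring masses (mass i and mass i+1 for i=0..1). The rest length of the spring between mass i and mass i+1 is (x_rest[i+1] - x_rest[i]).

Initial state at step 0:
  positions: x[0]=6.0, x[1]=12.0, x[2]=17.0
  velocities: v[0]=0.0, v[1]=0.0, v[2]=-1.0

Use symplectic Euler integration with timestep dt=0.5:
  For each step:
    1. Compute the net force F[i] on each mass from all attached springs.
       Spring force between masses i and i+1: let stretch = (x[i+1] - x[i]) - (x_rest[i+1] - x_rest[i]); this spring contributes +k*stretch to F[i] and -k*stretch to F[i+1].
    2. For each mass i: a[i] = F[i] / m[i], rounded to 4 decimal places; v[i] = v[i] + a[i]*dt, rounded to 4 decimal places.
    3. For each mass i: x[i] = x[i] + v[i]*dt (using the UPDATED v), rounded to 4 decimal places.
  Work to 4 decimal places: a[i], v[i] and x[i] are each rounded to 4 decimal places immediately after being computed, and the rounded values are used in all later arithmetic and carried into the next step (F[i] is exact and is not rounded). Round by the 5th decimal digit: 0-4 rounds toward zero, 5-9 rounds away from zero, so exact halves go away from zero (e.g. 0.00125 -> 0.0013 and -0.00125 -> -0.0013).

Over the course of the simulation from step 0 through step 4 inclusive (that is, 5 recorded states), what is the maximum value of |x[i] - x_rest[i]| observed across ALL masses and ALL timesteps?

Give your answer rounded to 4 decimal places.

Answer: 1.5000

Derivation:
Step 0: x=[6.0000 12.0000 17.0000] v=[0.0000 0.0000 -1.0000]
Step 1: x=[6.0000 11.0000 17.5000] v=[0.0000 -2.0000 1.0000]
Step 2: x=[5.0000 11.5000 17.5000] v=[-2.0000 1.0000 0.0000]
Step 3: x=[4.5000 11.5000 17.5000] v=[-1.0000 0.0000 0.0000]
Step 4: x=[5.0000 10.5000 17.5000] v=[1.0000 -2.0000 0.0000]
Max displacement = 1.5000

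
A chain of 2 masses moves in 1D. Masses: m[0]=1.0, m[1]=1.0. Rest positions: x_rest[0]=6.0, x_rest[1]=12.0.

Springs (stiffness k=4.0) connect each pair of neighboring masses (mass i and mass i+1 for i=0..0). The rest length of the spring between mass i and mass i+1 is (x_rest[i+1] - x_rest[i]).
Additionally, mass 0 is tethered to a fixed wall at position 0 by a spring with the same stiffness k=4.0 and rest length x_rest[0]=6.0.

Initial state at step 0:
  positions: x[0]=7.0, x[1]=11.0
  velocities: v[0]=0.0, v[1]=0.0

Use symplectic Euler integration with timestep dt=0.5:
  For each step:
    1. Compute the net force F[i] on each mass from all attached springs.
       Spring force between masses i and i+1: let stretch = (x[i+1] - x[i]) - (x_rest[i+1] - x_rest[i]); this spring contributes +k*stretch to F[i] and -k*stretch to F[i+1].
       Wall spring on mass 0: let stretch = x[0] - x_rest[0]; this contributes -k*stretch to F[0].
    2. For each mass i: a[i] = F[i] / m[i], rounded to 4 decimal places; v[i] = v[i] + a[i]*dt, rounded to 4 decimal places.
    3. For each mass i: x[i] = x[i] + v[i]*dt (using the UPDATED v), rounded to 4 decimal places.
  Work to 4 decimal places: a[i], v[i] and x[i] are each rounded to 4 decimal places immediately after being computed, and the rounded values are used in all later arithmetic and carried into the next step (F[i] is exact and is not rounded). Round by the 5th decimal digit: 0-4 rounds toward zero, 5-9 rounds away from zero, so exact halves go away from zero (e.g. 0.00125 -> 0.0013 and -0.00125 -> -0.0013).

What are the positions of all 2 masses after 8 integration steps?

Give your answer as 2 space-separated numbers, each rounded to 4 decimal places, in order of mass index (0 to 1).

Step 0: x=[7.0000 11.0000] v=[0.0000 0.0000]
Step 1: x=[4.0000 13.0000] v=[-6.0000 4.0000]
Step 2: x=[6.0000 12.0000] v=[4.0000 -2.0000]
Step 3: x=[8.0000 11.0000] v=[4.0000 -2.0000]
Step 4: x=[5.0000 13.0000] v=[-6.0000 4.0000]
Step 5: x=[5.0000 13.0000] v=[0.0000 0.0000]
Step 6: x=[8.0000 11.0000] v=[6.0000 -4.0000]
Step 7: x=[6.0000 12.0000] v=[-4.0000 2.0000]
Step 8: x=[4.0000 13.0000] v=[-4.0000 2.0000]

Answer: 4.0000 13.0000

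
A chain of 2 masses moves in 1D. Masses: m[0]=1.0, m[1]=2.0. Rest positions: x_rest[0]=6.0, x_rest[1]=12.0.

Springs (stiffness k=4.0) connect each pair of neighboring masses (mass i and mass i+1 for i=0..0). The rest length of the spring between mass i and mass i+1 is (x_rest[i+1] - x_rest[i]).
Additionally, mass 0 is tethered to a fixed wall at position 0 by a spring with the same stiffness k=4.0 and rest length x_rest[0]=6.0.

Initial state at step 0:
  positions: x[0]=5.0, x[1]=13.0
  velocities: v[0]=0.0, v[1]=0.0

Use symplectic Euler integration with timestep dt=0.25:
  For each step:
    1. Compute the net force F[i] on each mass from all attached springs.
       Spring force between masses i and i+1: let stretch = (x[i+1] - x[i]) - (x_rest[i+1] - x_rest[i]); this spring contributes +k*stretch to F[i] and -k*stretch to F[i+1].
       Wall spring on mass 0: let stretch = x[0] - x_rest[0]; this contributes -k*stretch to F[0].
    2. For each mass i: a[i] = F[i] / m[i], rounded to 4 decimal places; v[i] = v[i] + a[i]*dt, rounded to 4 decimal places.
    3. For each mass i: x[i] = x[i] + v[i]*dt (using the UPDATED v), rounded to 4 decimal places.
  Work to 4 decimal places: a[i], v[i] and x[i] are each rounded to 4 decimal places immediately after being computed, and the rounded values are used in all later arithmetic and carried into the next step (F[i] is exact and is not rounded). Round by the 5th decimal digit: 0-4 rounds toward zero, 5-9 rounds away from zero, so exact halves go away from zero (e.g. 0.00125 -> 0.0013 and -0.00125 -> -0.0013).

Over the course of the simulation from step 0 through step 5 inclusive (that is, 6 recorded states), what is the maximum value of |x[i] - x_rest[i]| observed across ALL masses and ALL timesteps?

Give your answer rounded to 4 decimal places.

Step 0: x=[5.0000 13.0000] v=[0.0000 0.0000]
Step 1: x=[5.7500 12.7500] v=[3.0000 -1.0000]
Step 2: x=[6.8125 12.3750] v=[4.2500 -1.5000]
Step 3: x=[7.5625 12.0547] v=[3.0000 -1.2813]
Step 4: x=[7.5449 11.9229] v=[-0.0703 -0.5274]
Step 5: x=[6.7356 11.9938] v=[-3.2372 0.2836]
Max displacement = 1.5625

Answer: 1.5625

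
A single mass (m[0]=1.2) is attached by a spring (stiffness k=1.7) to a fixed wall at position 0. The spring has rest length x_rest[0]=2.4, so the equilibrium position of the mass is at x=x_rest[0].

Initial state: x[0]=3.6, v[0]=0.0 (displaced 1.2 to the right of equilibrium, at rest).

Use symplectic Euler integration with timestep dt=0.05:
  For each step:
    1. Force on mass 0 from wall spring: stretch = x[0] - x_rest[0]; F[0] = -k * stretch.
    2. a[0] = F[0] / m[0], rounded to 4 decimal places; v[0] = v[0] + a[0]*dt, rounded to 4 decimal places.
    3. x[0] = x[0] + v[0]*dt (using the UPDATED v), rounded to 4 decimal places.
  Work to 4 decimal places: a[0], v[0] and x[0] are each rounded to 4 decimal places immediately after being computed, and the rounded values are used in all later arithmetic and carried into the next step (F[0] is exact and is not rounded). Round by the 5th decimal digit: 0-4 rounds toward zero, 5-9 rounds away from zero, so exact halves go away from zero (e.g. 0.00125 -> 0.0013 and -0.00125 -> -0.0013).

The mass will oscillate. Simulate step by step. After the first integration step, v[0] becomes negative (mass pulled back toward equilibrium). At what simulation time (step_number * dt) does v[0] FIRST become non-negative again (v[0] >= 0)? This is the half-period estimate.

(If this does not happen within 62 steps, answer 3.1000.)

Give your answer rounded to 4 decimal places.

Step 0: x=[3.6000] v=[0.0000]
Step 1: x=[3.5958] v=[-0.0850]
Step 2: x=[3.5873] v=[-0.1697]
Step 3: x=[3.5746] v=[-0.2538]
Step 4: x=[3.5578] v=[-0.3370]
Step 5: x=[3.5369] v=[-0.4190]
Step 6: x=[3.5119] v=[-0.4995]
Step 7: x=[3.4830] v=[-0.5783]
Step 8: x=[3.4503] v=[-0.6550]
Step 9: x=[3.4138] v=[-0.7294]
Step 10: x=[3.3737] v=[-0.8012]
Step 11: x=[3.3302] v=[-0.8702]
Step 12: x=[3.2834] v=[-0.9361]
Step 13: x=[3.2335] v=[-0.9987]
Step 14: x=[3.1806] v=[-1.0577]
Step 15: x=[3.1250] v=[-1.1130]
Step 16: x=[3.0668] v=[-1.1644]
Step 17: x=[3.0062] v=[-1.2116]
Step 18: x=[2.9435] v=[-1.2545]
Step 19: x=[2.8789] v=[-1.2930]
Step 20: x=[2.8126] v=[-1.3269]
Step 21: x=[2.7448] v=[-1.3561]
Step 22: x=[2.6758] v=[-1.3805]
Step 23: x=[2.6058] v=[-1.4000]
Step 24: x=[2.5351] v=[-1.4146]
Step 25: x=[2.4639] v=[-1.4242]
Step 26: x=[2.3925] v=[-1.4287]
Step 27: x=[2.3211] v=[-1.4282]
Step 28: x=[2.2500] v=[-1.4226]
Step 29: x=[2.1794] v=[-1.4120]
Step 30: x=[2.1096] v=[-1.3964]
Step 31: x=[2.0408] v=[-1.3758]
Step 32: x=[1.9733] v=[-1.3504]
Step 33: x=[1.9073] v=[-1.3202]
Step 34: x=[1.8430] v=[-1.2853]
Step 35: x=[1.7807] v=[-1.2458]
Step 36: x=[1.7206] v=[-1.2019]
Step 37: x=[1.6629] v=[-1.1538]
Step 38: x=[1.6078] v=[-1.1016]
Step 39: x=[1.5555] v=[-1.0455]
Step 40: x=[1.5062] v=[-0.9857]
Step 41: x=[1.4601] v=[-0.9224]
Step 42: x=[1.4173] v=[-0.8558]
Step 43: x=[1.3780] v=[-0.7862]
Step 44: x=[1.3423] v=[-0.7138]
Step 45: x=[1.3104] v=[-0.6389]
Step 46: x=[1.2823] v=[-0.5617]
Step 47: x=[1.2582] v=[-0.4825]
Step 48: x=[1.2381] v=[-0.4016]
Step 49: x=[1.2221] v=[-0.3193]
Step 50: x=[1.2103] v=[-0.2359]
Step 51: x=[1.2027] v=[-0.1516]
Step 52: x=[1.1994] v=[-0.0668]
Step 53: x=[1.2003] v=[0.0182]
First v>=0 after going negative at step 53, time=2.6500

Answer: 2.6500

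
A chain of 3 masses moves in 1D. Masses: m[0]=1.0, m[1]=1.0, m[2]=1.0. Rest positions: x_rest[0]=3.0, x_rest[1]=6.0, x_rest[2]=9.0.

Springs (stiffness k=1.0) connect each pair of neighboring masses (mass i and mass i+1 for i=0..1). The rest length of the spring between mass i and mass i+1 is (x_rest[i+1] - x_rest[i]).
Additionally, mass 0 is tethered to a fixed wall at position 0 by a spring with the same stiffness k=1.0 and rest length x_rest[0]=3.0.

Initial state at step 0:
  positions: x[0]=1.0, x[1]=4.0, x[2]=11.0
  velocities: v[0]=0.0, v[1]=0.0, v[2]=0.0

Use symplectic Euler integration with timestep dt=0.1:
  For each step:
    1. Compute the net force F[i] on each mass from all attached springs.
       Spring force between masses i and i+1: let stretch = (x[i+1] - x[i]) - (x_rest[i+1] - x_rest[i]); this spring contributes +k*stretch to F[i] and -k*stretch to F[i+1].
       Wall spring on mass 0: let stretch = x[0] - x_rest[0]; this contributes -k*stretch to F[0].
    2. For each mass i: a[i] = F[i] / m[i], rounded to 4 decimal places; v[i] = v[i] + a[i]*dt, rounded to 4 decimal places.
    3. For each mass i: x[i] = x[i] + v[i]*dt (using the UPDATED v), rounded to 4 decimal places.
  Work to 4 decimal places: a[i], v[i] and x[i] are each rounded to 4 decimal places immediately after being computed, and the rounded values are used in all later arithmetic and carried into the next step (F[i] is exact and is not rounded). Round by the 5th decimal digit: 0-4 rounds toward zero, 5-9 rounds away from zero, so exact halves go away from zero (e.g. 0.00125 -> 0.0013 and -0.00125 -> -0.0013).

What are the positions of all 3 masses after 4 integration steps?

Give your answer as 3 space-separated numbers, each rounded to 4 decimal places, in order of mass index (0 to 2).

Step 0: x=[1.0000 4.0000 11.0000] v=[0.0000 0.0000 0.0000]
Step 1: x=[1.0200 4.0400 10.9600] v=[0.2000 0.4000 -0.4000]
Step 2: x=[1.0600 4.1190 10.8808] v=[0.4000 0.7900 -0.7920]
Step 3: x=[1.1200 4.2350 10.7640] v=[0.5999 1.1603 -1.1682]
Step 4: x=[1.1999 4.3852 10.6119] v=[0.7994 1.5017 -1.5211]

Answer: 1.1999 4.3852 10.6119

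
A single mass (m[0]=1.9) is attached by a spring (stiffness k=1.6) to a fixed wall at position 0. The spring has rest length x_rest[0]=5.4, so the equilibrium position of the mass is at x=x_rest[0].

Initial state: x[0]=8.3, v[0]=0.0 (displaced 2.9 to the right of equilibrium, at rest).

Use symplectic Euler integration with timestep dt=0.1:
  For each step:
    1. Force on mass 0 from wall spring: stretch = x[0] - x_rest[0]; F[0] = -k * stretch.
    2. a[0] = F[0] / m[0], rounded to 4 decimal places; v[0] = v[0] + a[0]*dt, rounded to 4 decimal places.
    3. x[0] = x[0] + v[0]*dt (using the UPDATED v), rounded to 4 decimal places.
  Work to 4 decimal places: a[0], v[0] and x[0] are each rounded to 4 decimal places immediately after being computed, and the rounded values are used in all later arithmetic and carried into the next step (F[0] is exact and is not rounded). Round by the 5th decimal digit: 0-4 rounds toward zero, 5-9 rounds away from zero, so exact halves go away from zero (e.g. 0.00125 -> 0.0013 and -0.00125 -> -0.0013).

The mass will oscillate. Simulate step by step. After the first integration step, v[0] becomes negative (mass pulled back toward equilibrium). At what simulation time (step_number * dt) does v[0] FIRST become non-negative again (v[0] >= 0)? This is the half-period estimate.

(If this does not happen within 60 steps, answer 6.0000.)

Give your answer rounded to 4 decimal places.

Step 0: x=[8.3000] v=[0.0000]
Step 1: x=[8.2756] v=[-0.2442]
Step 2: x=[8.2270] v=[-0.4864]
Step 3: x=[8.1546] v=[-0.7245]
Step 4: x=[8.0590] v=[-0.9565]
Step 5: x=[7.9410] v=[-1.1804]
Step 6: x=[7.8016] v=[-1.3944]
Step 7: x=[7.6419] v=[-1.5966]
Step 8: x=[7.4634] v=[-1.7854]
Step 9: x=[7.2675] v=[-1.9592]
Step 10: x=[7.0559] v=[-2.1165]
Step 11: x=[6.8303] v=[-2.2559]
Step 12: x=[6.5927] v=[-2.3764]
Step 13: x=[6.3450] v=[-2.4768]
Step 14: x=[6.0894] v=[-2.5564]
Step 15: x=[5.8280] v=[-2.6145]
Step 16: x=[5.5630] v=[-2.6505]
Step 17: x=[5.2966] v=[-2.6642]
Step 18: x=[5.0311] v=[-2.6555]
Step 19: x=[4.7687] v=[-2.6244]
Step 20: x=[4.5116] v=[-2.5712]
Step 21: x=[4.2620] v=[-2.4964]
Step 22: x=[4.0219] v=[-2.4006]
Step 23: x=[3.7934] v=[-2.2846]
Step 24: x=[3.5785] v=[-2.1493]
Step 25: x=[3.3789] v=[-1.9959]
Step 26: x=[3.1963] v=[-1.8257]
Step 27: x=[3.0323] v=[-1.6401]
Step 28: x=[2.8882] v=[-1.4407]
Step 29: x=[2.7653] v=[-1.2292]
Step 30: x=[2.6646] v=[-1.0073]
Step 31: x=[2.5869] v=[-0.7770]
Step 32: x=[2.5329] v=[-0.5401]
Step 33: x=[2.5030] v=[-0.2987]
Step 34: x=[2.4975] v=[-0.0547]
Step 35: x=[2.5165] v=[0.1897]
First v>=0 after going negative at step 35, time=3.5000

Answer: 3.5000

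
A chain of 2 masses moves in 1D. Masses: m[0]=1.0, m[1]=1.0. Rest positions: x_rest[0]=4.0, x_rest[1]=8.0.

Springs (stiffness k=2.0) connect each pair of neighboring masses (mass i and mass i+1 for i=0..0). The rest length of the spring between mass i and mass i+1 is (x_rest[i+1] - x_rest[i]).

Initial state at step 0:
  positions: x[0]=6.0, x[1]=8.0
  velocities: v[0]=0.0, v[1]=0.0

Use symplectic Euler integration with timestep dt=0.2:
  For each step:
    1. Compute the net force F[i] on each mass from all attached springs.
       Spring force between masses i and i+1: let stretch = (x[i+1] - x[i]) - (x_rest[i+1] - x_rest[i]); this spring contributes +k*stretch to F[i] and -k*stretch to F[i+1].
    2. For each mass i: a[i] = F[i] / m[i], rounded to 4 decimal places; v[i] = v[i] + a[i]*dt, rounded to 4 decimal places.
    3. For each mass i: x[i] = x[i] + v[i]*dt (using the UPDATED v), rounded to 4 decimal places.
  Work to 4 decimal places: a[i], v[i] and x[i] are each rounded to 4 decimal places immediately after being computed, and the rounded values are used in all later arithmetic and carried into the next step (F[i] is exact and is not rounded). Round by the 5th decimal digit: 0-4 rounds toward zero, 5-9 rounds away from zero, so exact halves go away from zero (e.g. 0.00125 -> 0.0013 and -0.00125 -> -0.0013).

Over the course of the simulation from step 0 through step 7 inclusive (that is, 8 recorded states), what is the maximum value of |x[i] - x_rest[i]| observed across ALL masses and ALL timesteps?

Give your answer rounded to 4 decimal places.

Step 0: x=[6.0000 8.0000] v=[0.0000 0.0000]
Step 1: x=[5.8400 8.1600] v=[-0.8000 0.8000]
Step 2: x=[5.5456 8.4544] v=[-1.4720 1.4720]
Step 3: x=[5.1639 8.8361] v=[-1.9085 1.9085]
Step 4: x=[4.7560 9.2440] v=[-2.0396 2.0396]
Step 5: x=[4.3871 9.6129] v=[-1.8444 1.8444]
Step 6: x=[4.1163 9.8837] v=[-1.3541 1.3541]
Step 7: x=[3.9869 10.0131] v=[-0.6471 0.6471]
Max displacement = 2.0131

Answer: 2.0131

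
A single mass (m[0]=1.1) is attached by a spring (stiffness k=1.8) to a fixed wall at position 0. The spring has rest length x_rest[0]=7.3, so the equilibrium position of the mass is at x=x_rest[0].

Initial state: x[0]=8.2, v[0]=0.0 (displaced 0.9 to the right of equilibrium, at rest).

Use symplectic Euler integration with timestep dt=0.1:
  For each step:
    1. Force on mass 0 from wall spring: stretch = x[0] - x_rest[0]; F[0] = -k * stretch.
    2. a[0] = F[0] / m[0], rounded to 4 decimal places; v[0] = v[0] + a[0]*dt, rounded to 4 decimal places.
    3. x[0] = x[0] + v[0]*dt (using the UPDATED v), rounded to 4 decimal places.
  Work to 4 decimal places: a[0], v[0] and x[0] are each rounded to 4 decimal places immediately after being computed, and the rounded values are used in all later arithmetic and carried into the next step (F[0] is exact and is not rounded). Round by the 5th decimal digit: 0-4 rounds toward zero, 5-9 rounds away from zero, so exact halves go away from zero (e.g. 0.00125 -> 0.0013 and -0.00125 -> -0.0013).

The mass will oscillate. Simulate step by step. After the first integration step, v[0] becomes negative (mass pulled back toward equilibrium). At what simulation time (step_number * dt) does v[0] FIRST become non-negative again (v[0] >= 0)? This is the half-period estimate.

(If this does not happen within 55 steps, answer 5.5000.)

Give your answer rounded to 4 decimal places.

Answer: 2.5000

Derivation:
Step 0: x=[8.2000] v=[0.0000]
Step 1: x=[8.1853] v=[-0.1473]
Step 2: x=[8.1561] v=[-0.2922]
Step 3: x=[8.1129] v=[-0.4323]
Step 4: x=[8.0564] v=[-0.5653]
Step 5: x=[7.9875] v=[-0.6891]
Step 6: x=[7.9073] v=[-0.8016]
Step 7: x=[7.8172] v=[-0.9010]
Step 8: x=[7.7186] v=[-0.9856]
Step 9: x=[7.6132] v=[-1.0541]
Step 10: x=[7.5027] v=[-1.1054]
Step 11: x=[7.3888] v=[-1.1386]
Step 12: x=[7.2735] v=[-1.1531]
Step 13: x=[7.1586] v=[-1.1488]
Step 14: x=[7.0460] v=[-1.1257]
Step 15: x=[6.9376] v=[-1.0841]
Step 16: x=[6.8351] v=[-1.0248]
Step 17: x=[6.7402] v=[-0.9487]
Step 18: x=[6.6545] v=[-0.8571]
Step 19: x=[6.5794] v=[-0.7515]
Step 20: x=[6.5160] v=[-0.6336]
Step 21: x=[6.4655] v=[-0.5053]
Step 22: x=[6.4286] v=[-0.3688]
Step 23: x=[6.4060] v=[-0.2262]
Step 24: x=[6.3980] v=[-0.0799]
Step 25: x=[6.4048] v=[0.0677]
First v>=0 after going negative at step 25, time=2.5000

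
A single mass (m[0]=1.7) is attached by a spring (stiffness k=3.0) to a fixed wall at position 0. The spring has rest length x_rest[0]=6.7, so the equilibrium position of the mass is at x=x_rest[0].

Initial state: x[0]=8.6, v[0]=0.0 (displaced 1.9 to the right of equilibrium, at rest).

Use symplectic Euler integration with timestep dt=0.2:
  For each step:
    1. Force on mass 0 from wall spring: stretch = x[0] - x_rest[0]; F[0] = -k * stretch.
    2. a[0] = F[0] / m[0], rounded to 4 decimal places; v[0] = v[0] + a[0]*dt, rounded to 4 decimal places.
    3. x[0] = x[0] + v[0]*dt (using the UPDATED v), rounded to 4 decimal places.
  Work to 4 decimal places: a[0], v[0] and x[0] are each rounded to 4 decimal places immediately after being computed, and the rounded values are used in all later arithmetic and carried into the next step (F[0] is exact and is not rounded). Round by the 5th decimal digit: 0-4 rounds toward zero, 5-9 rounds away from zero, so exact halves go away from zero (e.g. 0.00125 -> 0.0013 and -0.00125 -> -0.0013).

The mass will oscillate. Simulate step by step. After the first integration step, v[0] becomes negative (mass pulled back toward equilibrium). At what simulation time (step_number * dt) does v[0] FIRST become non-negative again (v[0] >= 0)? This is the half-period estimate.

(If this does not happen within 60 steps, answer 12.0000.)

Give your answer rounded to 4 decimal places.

Step 0: x=[8.6000] v=[0.0000]
Step 1: x=[8.4659] v=[-0.6706]
Step 2: x=[8.2071] v=[-1.2939]
Step 3: x=[7.8419] v=[-1.8258]
Step 4: x=[7.3961] v=[-2.2288]
Step 5: x=[6.9012] v=[-2.4745]
Step 6: x=[6.3921] v=[-2.5455]
Step 7: x=[5.9047] v=[-2.4368]
Step 8: x=[5.4735] v=[-2.1561]
Step 9: x=[5.1289] v=[-1.7232]
Step 10: x=[4.8952] v=[-1.1687]
Step 11: x=[4.7889] v=[-0.5317]
Step 12: x=[4.8175] v=[0.1428]
First v>=0 after going negative at step 12, time=2.4000

Answer: 2.4000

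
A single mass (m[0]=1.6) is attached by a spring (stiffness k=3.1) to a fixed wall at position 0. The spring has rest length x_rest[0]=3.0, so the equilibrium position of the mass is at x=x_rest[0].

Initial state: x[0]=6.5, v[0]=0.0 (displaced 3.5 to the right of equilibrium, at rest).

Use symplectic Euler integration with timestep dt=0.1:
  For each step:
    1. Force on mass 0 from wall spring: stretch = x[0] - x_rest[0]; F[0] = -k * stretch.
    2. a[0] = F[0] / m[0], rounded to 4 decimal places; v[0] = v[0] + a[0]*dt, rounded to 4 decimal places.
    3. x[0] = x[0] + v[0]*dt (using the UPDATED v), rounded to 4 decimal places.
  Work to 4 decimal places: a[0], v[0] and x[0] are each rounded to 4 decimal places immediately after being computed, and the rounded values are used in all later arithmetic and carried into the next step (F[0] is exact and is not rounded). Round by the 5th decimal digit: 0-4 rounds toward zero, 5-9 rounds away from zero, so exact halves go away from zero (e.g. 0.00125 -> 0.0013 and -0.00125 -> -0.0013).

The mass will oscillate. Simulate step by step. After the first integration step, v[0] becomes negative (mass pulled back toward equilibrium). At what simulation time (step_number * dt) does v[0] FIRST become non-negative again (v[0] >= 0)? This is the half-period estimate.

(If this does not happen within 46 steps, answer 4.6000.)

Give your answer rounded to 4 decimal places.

Answer: 2.3000

Derivation:
Step 0: x=[6.5000] v=[0.0000]
Step 1: x=[6.4322] v=[-0.6781]
Step 2: x=[6.2979] v=[-1.3431]
Step 3: x=[6.0997] v=[-1.9821]
Step 4: x=[5.8414] v=[-2.5827]
Step 5: x=[5.5281] v=[-3.1332]
Step 6: x=[5.1658] v=[-3.6230]
Step 7: x=[4.7615] v=[-4.0426]
Step 8: x=[4.3231] v=[-4.3839]
Step 9: x=[3.8591] v=[-4.6403]
Step 10: x=[3.3784] v=[-4.8068]
Step 11: x=[2.8904] v=[-4.8801]
Step 12: x=[2.4045] v=[-4.8589]
Step 13: x=[1.9302] v=[-4.7435]
Step 14: x=[1.4766] v=[-4.5362]
Step 15: x=[1.0525] v=[-4.2410]
Step 16: x=[0.6661] v=[-3.8637]
Step 17: x=[0.3250] v=[-3.4115]
Step 18: x=[0.0357] v=[-2.8932]
Step 19: x=[-0.1962] v=[-2.3189]
Step 20: x=[-0.3662] v=[-1.6996]
Step 21: x=[-0.4709] v=[-1.0474]
Step 22: x=[-0.5084] v=[-0.3749]
Step 23: x=[-0.4779] v=[0.3049]
First v>=0 after going negative at step 23, time=2.3000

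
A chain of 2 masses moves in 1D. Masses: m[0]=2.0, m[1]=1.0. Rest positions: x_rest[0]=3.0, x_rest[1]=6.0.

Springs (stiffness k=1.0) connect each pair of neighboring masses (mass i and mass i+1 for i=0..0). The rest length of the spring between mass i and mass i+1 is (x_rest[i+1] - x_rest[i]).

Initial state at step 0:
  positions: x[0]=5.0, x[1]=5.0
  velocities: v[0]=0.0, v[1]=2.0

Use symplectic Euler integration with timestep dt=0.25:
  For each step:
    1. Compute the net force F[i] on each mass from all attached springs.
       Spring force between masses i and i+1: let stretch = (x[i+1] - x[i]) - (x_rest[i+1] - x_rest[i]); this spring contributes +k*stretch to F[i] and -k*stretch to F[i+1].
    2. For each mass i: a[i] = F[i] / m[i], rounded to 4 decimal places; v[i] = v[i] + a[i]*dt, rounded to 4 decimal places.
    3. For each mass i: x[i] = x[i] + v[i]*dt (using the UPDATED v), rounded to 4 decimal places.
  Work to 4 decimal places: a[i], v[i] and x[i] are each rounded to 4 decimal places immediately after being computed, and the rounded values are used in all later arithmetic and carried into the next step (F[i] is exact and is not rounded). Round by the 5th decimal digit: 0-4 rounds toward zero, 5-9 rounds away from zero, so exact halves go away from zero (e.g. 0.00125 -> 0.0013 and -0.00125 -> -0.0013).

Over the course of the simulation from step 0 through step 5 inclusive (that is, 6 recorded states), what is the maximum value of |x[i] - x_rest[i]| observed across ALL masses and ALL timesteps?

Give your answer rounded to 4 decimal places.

Step 0: x=[5.0000 5.0000] v=[0.0000 2.0000]
Step 1: x=[4.9063 5.6875] v=[-0.3750 2.7500]
Step 2: x=[4.7432 6.5137] v=[-0.6524 3.3047]
Step 3: x=[4.5417 7.4167] v=[-0.8061 3.6121]
Step 4: x=[4.3363 8.3276] v=[-0.8217 3.6434]
Step 5: x=[4.1619 9.1765] v=[-0.6978 3.3956]
Max displacement = 3.1765

Answer: 3.1765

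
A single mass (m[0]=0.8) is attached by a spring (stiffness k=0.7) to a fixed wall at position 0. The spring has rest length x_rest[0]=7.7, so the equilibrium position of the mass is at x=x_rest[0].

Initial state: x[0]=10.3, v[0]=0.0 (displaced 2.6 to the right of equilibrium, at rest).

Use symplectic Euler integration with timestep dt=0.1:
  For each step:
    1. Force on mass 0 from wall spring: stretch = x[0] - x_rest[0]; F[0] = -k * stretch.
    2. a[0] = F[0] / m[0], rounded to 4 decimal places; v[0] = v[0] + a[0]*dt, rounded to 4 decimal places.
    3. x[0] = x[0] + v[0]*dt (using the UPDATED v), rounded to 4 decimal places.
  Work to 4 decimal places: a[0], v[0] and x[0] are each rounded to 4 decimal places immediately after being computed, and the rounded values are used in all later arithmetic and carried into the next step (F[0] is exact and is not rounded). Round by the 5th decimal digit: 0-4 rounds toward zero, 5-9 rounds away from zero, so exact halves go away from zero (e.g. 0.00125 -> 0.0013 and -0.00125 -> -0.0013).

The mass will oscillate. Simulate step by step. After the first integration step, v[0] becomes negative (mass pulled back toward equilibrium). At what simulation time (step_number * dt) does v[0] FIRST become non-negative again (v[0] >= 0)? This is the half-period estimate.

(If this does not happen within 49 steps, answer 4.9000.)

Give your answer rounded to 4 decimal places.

Answer: 3.4000

Derivation:
Step 0: x=[10.3000] v=[0.0000]
Step 1: x=[10.2773] v=[-0.2275]
Step 2: x=[10.2320] v=[-0.4530]
Step 3: x=[10.1645] v=[-0.6746]
Step 4: x=[10.0755] v=[-0.8902]
Step 5: x=[9.9657] v=[-1.0981]
Step 6: x=[9.8361] v=[-1.2964]
Step 7: x=[9.6878] v=[-1.4833]
Step 8: x=[9.5221] v=[-1.6572]
Step 9: x=[9.3404] v=[-1.8166]
Step 10: x=[9.1444] v=[-1.9601]
Step 11: x=[8.9358] v=[-2.0865]
Step 12: x=[8.7163] v=[-2.1946]
Step 13: x=[8.4880] v=[-2.2835]
Step 14: x=[8.2528] v=[-2.3525]
Step 15: x=[8.0127] v=[-2.4009]
Step 16: x=[7.7699] v=[-2.4283]
Step 17: x=[7.5265] v=[-2.4344]
Step 18: x=[7.2846] v=[-2.4192]
Step 19: x=[7.0463] v=[-2.3829]
Step 20: x=[6.8137] v=[-2.3257]
Step 21: x=[6.5889] v=[-2.2482]
Step 22: x=[6.3738] v=[-2.1510]
Step 23: x=[6.1703] v=[-2.0350]
Step 24: x=[5.9802] v=[-1.9012]
Step 25: x=[5.8051] v=[-1.7507]
Step 26: x=[5.6466] v=[-1.5849]
Step 27: x=[5.5061] v=[-1.4052]
Step 28: x=[5.3848] v=[-1.2132]
Step 29: x=[5.2837] v=[-1.0106]
Step 30: x=[5.2038] v=[-0.7992]
Step 31: x=[5.1457] v=[-0.5808]
Step 32: x=[5.1100] v=[-0.3573]
Step 33: x=[5.0969] v=[-0.1307]
Step 34: x=[5.1066] v=[0.0971]
First v>=0 after going negative at step 34, time=3.4000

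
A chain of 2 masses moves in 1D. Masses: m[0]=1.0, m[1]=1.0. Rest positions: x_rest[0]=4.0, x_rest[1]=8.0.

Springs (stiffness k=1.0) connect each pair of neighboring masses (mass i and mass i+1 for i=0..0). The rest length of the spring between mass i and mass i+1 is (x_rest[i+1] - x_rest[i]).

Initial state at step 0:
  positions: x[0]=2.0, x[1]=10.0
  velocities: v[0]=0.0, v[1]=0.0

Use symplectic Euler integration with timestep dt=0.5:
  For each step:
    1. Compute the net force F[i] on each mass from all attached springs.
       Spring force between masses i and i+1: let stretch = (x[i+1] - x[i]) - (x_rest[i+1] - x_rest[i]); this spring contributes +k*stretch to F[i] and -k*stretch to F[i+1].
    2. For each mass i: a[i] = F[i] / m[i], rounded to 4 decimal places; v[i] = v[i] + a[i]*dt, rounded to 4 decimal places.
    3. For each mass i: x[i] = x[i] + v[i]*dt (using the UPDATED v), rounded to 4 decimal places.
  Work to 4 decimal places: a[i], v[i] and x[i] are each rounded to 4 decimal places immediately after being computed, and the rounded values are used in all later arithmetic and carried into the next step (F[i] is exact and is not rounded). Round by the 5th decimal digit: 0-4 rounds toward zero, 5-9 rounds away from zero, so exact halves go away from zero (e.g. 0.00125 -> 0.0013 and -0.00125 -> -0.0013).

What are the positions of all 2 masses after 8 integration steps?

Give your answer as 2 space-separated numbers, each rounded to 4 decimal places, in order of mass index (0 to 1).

Step 0: x=[2.0000 10.0000] v=[0.0000 0.0000]
Step 1: x=[3.0000 9.0000] v=[2.0000 -2.0000]
Step 2: x=[4.5000 7.5000] v=[3.0000 -3.0000]
Step 3: x=[5.7500 6.2500] v=[2.5000 -2.5000]
Step 4: x=[6.1250 5.8750] v=[0.7500 -0.7500]
Step 5: x=[5.4375 6.5625] v=[-1.3750 1.3750]
Step 6: x=[4.0313 7.9688] v=[-2.8125 2.8125]
Step 7: x=[2.6094 9.3907] v=[-2.8438 2.8438]
Step 8: x=[1.8828 10.1173] v=[-1.4532 1.4532]

Answer: 1.8828 10.1173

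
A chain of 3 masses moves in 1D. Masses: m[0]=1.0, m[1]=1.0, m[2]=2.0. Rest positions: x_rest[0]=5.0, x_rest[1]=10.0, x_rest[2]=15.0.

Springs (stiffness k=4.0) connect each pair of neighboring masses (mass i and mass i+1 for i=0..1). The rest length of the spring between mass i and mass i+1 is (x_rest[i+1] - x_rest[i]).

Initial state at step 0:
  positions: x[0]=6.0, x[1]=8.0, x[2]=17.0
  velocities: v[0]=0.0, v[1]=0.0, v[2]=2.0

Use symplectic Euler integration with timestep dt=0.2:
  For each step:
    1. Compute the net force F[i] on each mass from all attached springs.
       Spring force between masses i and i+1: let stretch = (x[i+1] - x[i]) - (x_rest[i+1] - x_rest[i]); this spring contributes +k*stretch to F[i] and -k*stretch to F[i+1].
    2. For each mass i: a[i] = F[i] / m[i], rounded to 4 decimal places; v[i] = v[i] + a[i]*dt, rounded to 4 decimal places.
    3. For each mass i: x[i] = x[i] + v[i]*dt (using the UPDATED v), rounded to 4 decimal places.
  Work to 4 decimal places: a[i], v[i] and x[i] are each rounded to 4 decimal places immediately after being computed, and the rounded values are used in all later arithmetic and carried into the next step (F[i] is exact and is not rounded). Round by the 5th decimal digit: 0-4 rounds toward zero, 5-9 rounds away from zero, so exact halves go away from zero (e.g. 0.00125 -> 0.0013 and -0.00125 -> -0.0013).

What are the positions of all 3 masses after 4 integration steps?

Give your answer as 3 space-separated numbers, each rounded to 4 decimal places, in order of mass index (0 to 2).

Answer: 4.3177 13.8112 16.5356

Derivation:
Step 0: x=[6.0000 8.0000 17.0000] v=[0.0000 0.0000 2.0000]
Step 1: x=[5.5200 9.1200 17.0800] v=[-2.4000 5.6000 0.4000]
Step 2: x=[4.8160 10.9376 16.9232] v=[-3.5200 9.0880 -0.7840]
Step 3: x=[4.2915 12.7334 16.6876] v=[-2.6227 8.9792 -1.1782]
Step 4: x=[4.3177 13.8112 16.5356] v=[0.1308 5.3890 -0.7599]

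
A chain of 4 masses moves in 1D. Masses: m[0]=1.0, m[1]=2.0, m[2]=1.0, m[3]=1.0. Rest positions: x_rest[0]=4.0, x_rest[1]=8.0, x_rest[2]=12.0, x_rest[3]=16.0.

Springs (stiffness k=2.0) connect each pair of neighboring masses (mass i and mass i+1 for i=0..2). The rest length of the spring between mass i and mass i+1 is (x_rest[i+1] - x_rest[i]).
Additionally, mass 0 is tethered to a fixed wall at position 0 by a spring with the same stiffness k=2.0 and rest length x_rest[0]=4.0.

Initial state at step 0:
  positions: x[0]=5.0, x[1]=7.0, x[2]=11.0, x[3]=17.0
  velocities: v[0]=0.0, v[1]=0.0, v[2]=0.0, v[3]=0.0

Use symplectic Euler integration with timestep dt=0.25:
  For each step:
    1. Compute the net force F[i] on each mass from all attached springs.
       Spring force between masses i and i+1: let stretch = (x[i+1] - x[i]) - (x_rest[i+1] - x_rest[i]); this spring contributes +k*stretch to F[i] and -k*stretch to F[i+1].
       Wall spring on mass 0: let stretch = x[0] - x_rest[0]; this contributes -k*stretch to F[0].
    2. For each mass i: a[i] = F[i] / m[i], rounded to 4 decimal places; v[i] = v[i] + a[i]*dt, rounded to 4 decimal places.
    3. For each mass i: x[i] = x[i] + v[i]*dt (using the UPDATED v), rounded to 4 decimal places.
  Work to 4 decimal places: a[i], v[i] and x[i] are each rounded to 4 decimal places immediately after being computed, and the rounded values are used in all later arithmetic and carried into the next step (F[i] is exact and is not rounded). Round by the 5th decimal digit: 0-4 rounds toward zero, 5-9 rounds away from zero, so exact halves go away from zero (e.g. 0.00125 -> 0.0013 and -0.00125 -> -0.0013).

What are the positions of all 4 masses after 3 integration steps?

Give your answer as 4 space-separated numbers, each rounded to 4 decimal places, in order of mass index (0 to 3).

Step 0: x=[5.0000 7.0000 11.0000 17.0000] v=[0.0000 0.0000 0.0000 0.0000]
Step 1: x=[4.6250 7.1250 11.2500 16.7500] v=[-1.5000 0.5000 1.0000 -1.0000]
Step 2: x=[3.9844 7.3516 11.6719 16.3125] v=[-2.5625 0.9063 1.6875 -1.7500]
Step 3: x=[3.2666 7.6378 12.1338 15.7949] v=[-2.8711 1.1446 1.8477 -2.0703]

Answer: 3.2666 7.6378 12.1338 15.7949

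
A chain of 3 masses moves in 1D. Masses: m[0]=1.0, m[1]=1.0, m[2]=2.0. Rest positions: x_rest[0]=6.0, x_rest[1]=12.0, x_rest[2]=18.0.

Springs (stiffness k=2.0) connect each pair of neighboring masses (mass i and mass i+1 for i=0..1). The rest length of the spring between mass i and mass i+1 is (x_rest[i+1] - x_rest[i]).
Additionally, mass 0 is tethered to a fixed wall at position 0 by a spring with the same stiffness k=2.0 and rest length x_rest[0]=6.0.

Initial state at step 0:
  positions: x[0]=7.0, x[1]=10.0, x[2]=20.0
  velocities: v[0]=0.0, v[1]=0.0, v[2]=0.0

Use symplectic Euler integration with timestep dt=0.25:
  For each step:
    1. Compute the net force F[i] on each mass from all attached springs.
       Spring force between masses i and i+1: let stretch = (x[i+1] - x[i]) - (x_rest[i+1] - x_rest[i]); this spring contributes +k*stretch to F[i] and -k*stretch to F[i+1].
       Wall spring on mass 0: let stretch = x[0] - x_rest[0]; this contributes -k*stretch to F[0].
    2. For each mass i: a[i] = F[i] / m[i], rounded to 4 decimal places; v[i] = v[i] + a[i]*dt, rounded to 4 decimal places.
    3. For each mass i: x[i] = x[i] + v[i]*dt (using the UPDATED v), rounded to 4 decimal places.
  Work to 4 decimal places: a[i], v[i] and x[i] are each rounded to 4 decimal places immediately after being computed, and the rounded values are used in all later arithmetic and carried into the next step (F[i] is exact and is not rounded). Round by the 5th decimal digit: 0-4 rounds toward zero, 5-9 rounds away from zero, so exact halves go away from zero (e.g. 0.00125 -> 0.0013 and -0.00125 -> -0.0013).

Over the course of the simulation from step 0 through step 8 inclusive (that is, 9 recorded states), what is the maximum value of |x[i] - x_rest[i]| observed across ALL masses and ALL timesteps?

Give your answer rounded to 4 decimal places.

Answer: 3.0602

Derivation:
Step 0: x=[7.0000 10.0000 20.0000] v=[0.0000 0.0000 0.0000]
Step 1: x=[6.5000 10.8750 19.7500] v=[-2.0000 3.5000 -1.0000]
Step 2: x=[5.7344 12.3125 19.3203] v=[-3.0625 5.7500 -1.7188]
Step 3: x=[5.0742 13.8037 18.8276] v=[-2.6407 5.9649 -1.9708]
Step 4: x=[4.8709 14.8317 18.3959] v=[-0.8131 4.1121 -1.7268]
Step 5: x=[5.3039 15.0602 18.1164] v=[1.7319 0.9138 -1.1179]
Step 6: x=[6.2934 14.4511 18.0209] v=[3.9581 -2.4363 -0.3820]
Step 7: x=[7.5160 13.2685 18.0773] v=[4.8903 -4.7303 0.2256]
Step 8: x=[8.5182 11.9680 18.2082] v=[4.0086 -5.2022 0.5234]
Max displacement = 3.0602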